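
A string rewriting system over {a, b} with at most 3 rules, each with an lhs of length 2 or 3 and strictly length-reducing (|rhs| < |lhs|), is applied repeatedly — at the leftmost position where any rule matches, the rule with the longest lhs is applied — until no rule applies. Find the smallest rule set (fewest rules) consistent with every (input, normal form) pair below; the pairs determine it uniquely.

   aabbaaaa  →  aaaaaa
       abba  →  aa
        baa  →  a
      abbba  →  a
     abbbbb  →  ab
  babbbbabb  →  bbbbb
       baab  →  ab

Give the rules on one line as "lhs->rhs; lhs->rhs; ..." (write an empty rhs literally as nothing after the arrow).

abb->a; ba->

  | aabbaaaa => aaaaaa
  | abba => aa
  | baa => a
  | abbba => aba => a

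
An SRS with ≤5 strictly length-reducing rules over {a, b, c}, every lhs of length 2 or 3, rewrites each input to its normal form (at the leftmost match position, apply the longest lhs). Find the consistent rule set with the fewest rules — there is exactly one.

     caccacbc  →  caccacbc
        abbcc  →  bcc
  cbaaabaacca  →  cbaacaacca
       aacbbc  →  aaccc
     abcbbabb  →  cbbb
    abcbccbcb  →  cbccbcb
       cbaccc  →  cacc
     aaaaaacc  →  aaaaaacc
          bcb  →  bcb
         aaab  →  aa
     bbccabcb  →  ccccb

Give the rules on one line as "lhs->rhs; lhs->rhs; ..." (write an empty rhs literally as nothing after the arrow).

ab->; aba->ca; bac->a; bbc->cc

  | caccacbc
  | abbcc => bcc
  | cbaaabaacca => cbaacaacca
  | aacbbc => aaccc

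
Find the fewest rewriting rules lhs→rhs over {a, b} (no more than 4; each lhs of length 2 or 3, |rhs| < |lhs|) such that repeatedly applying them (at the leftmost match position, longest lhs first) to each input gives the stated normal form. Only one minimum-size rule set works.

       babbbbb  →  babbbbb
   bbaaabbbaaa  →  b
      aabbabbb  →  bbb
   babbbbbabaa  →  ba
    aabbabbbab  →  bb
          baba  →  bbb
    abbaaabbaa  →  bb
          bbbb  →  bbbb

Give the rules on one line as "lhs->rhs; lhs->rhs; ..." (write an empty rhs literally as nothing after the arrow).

aa->; aaa->ab; aba->bb; bba->

  | babbbbb
  | bbaaabbbaaa => aabbbaaa => bbbaaa => baa => b
  | aabbabbb => bbabbb => bbb
  | babbbbbabaa => babbbbaa => babba => ba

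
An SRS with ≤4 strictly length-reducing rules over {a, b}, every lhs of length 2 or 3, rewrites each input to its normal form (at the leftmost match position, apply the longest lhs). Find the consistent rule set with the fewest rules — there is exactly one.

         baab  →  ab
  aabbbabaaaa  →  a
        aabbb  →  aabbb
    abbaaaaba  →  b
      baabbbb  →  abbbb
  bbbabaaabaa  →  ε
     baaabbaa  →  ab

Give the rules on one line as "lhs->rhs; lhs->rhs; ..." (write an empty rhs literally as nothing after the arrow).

  | baab => ab
  | aabbbabaaaa => aabbabaaaa => aababaaaa => abbaaaa => abaaa => baa => a
  | aabbb
  | abbaaaaba => abaaaba => baaba => aba => b

aba->b; ba->; bab->ab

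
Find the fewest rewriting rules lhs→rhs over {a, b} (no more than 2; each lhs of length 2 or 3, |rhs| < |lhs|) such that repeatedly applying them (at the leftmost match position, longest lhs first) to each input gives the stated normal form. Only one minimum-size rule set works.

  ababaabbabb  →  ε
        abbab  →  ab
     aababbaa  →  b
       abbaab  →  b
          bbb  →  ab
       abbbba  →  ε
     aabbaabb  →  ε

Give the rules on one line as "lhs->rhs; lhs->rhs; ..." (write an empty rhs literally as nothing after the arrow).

aa->; bb->a

  | ababaabbabb => ababbbabb => abaababb => abbabb => aaabb => abb => aa => ε
  | abbab => aaab => ab
  | aababbaa => babbaa => baaaa => baa => b
  | abbaab => aaaab => aab => b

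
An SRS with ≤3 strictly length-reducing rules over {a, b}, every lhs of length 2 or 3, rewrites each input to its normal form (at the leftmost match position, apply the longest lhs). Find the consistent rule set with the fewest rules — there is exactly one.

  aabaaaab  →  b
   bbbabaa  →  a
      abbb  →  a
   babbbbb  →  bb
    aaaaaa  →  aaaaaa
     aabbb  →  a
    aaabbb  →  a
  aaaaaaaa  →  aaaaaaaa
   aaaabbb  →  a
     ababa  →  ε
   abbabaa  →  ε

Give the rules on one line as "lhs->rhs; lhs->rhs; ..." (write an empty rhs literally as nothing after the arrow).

  | aabaaaab => abaaaab => baaaab => aaab => aab => ab => b
  | bbbabaa => aabaa => abaa => baa => a
  | abbb => bbb => a
  | babbbbb => bbbbb => abb => bb

ab->b; ba->; bbb->a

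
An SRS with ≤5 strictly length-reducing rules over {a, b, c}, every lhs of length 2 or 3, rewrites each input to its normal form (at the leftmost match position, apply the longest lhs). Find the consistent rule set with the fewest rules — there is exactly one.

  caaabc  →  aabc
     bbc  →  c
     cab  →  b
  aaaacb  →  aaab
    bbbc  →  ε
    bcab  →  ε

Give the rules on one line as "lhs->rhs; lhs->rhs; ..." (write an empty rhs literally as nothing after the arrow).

ac->; bb->; bbb->a; ca->

  | caaabc => aabc
  | bbc => c
  | cab => b
  | aaaacb => aaab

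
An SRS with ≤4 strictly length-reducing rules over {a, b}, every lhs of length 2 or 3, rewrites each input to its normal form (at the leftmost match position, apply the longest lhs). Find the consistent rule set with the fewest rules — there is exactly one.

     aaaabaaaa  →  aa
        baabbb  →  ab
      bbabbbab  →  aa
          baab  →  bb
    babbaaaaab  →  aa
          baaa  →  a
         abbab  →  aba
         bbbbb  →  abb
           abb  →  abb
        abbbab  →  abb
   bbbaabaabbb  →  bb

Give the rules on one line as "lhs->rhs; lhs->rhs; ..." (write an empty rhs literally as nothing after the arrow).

  | aaaabaaaa => ababaaaa => aaaaaa => abaaa => abab => aa
  | baabbb => bbbb => ab
  | bbabbbab => babbab => abab => aa
  | baab => bb

aaa->ab; aab->b; bab->a; bbb->a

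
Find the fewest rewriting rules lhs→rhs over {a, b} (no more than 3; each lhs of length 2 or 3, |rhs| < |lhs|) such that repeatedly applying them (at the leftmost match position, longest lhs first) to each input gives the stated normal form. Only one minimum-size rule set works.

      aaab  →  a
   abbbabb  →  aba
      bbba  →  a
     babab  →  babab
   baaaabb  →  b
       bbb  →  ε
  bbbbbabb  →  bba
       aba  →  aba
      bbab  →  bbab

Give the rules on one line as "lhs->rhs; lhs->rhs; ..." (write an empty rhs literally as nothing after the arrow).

  | aaab => a
  | abbbabb => ababb => aba
  | bbba => a
  | babab

aab->; abb->a; bbb->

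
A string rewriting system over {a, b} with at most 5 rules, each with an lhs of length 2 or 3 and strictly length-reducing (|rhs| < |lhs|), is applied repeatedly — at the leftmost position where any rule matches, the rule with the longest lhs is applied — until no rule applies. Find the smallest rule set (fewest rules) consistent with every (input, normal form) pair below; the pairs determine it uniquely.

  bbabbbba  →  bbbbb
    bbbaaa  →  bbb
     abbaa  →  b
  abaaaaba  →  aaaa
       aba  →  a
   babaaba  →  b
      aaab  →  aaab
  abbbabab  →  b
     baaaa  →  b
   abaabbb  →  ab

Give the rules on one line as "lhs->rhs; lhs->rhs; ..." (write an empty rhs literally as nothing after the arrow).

  | bbabbbba => bbbbba => bbbbb
  | bbbaaa => bbbaa => bbba => bbb
  | abbaa => baaa => baa => ba => b
  | abaaaaba => aaaaba => aaaa

aba->a; abb->ba; ba->b; bab->b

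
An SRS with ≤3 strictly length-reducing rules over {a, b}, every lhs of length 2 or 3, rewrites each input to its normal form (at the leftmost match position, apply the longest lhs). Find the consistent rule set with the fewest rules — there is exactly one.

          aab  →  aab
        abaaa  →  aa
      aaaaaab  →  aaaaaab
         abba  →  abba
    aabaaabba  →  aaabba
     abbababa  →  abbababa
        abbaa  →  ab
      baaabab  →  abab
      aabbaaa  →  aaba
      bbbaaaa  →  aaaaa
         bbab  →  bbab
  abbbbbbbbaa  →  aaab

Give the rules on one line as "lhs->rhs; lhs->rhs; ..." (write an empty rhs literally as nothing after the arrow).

  | aab
  | abaaa => aa
  | aaaaaab
  | abba

baa->; bbb->a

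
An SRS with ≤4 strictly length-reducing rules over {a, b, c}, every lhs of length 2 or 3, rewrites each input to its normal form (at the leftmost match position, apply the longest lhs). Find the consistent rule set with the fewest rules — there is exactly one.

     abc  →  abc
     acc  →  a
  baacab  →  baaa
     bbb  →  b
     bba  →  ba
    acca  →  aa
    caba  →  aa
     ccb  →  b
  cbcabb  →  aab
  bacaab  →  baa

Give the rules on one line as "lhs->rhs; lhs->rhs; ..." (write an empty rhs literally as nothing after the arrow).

  | abc
  | acc => a
  | baacab => baacb => baaa
  | bbb => bb => b

bb->b; ca->c; cb->a; cc->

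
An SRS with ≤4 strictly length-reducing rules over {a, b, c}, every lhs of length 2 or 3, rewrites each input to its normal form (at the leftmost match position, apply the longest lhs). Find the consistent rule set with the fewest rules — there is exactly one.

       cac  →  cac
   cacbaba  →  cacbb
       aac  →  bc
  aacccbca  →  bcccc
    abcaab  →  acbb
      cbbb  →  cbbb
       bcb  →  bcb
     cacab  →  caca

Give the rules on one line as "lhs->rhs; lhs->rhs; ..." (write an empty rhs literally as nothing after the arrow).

  | cac
  | cacbaba => cacbaa => cacbb
  | aac => bc
  | aacccbca => bcccbca => bcccc

aa->b; ab->a; bca->c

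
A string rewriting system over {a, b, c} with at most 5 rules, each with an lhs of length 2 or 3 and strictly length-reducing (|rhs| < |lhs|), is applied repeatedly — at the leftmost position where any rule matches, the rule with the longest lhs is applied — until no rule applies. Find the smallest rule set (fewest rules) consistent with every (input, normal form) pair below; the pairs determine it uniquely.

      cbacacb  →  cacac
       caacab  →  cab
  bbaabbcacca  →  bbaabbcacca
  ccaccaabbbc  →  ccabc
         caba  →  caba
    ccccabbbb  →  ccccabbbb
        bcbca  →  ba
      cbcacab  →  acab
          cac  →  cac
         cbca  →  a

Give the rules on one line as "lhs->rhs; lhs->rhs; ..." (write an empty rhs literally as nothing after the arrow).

  | cbacacb => cacacb => cacac
  | caacab => cab
  | bbaabbcacca
  | ccaccaabbbc => ccacbbbc => ccabc

caa->; cb->c; cbb->; cbc->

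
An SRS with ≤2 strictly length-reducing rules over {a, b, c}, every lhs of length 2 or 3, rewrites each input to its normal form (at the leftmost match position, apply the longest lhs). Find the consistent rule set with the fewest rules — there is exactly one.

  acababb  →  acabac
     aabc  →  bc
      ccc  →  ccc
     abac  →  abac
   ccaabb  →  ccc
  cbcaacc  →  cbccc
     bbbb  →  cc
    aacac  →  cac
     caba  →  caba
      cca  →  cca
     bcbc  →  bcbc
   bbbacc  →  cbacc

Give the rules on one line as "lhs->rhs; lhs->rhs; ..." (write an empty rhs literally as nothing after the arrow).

aa->; bb->c

  | acababb => acabac
  | aabc => bc
  | ccc
  | abac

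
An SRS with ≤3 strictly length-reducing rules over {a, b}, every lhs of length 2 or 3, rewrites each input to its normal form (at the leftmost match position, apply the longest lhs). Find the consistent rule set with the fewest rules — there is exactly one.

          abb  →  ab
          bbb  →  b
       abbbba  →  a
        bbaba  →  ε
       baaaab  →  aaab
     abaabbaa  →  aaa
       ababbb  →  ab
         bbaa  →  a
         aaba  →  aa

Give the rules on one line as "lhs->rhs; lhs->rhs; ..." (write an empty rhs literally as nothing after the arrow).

  | abb => ab
  | bbb => bb => b
  | abbbba => abbba => abba => aba => a
  | bbaba => baba => ba => ε

ba->; bb->b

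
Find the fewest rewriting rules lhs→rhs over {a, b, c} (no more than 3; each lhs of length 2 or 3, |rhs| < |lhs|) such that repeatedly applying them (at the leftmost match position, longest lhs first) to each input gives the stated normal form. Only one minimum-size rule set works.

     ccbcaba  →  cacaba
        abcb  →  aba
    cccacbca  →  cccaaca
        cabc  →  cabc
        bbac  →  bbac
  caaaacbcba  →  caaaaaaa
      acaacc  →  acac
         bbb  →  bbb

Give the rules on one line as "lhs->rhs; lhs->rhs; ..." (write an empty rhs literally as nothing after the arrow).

acc->c; cb->a

  | ccbcaba => cacaba
  | abcb => aba
  | cccacbca => cccaaca
  | cabc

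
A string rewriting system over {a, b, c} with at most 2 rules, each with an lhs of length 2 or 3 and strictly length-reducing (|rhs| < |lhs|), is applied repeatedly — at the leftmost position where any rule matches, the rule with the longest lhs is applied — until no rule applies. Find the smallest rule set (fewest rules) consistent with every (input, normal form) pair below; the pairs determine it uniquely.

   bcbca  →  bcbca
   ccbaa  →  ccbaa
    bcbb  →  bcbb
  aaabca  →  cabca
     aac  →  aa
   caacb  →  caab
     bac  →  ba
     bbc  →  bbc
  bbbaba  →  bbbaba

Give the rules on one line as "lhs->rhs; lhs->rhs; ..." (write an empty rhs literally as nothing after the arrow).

  | bcbca
  | ccbaa
  | bcbb
  | aaabca => cabca

aaa->ca; ac->a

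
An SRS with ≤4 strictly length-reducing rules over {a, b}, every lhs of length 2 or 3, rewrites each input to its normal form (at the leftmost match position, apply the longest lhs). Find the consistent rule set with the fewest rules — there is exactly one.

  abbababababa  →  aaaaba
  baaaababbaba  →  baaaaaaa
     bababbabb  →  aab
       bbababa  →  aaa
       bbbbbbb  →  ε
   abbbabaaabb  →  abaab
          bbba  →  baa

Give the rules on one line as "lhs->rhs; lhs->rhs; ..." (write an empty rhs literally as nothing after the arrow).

abb->b; bab->a; bb->; bbb->ba

  | abbababababa => bababababa => aabababa => aaaaba
  | baaaababbaba => baaaaababa => baaaaaaa
  | bababbabb => aabbabb => ababb => aab
  | bbababa => ababa => aaa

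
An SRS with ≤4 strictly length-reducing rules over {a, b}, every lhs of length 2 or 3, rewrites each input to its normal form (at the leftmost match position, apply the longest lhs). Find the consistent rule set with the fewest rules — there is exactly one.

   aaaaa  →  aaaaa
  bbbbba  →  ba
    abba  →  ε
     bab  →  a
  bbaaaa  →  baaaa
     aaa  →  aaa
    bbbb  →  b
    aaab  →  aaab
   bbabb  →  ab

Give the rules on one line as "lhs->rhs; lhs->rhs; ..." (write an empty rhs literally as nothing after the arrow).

  | aaaaa
  | bbbbba => bbbba => bbba => bba => ba
  | abba => aba => ε
  | bab => a

aba->; bab->a; bb->b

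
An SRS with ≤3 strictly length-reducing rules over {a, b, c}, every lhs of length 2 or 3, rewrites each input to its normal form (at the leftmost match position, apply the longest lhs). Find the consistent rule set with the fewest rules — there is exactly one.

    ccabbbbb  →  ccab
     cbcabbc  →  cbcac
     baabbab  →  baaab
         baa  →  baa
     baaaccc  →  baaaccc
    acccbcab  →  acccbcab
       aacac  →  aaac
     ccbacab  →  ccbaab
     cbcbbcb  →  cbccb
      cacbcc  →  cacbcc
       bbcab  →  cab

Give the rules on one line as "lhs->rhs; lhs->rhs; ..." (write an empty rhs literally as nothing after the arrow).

aca->aa; bb->

  | ccabbbbb => ccabbb => ccab
  | cbcabbc => cbcac
  | baabbab => baaab
  | baa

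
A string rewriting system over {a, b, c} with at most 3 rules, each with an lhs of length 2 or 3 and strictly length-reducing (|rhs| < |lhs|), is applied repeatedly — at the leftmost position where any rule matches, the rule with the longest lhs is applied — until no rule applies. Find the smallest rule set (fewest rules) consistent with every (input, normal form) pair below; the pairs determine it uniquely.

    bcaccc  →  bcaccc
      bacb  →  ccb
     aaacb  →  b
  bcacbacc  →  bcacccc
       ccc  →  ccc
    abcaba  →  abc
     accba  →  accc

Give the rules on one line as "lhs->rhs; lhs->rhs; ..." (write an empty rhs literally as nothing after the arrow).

aac->ba; aba->; ba->c

  | bcaccc
  | bacb => ccb
  | aaacb => abab => b
  | bcacbacc => bcacccc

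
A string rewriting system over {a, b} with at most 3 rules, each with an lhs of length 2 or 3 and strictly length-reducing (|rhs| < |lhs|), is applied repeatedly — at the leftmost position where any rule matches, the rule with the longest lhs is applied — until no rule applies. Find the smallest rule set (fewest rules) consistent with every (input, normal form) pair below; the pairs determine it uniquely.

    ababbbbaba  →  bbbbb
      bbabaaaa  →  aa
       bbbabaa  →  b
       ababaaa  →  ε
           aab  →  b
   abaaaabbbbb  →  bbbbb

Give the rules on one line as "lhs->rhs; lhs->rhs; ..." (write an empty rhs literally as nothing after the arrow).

  | ababbbbaba => bbbbbbaba => bbbbbba => bbbbb
  | bbabaaaa => bbaaaa => baaa => aa
  | bbbabaa => bbbaa => bba => b
  | ababaaa => bbbaaa => bbaa => ba => ε

ab->b; aba->bb; ba->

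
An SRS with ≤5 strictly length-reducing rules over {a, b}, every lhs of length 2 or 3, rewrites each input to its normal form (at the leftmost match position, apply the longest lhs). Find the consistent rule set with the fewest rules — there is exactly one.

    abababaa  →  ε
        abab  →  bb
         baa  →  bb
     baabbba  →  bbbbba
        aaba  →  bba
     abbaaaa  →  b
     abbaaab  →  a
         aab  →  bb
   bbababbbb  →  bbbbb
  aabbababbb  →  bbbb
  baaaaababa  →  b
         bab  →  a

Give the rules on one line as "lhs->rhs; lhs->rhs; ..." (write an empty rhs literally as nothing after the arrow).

  | abababaa => aababaa => bbabaa => babaa => abaa => aaa => ε
  | abab => aab => bb
  | baa => bb
  | baabbba => bbbbba

aa->b; aaa->; ab->a; bab->ab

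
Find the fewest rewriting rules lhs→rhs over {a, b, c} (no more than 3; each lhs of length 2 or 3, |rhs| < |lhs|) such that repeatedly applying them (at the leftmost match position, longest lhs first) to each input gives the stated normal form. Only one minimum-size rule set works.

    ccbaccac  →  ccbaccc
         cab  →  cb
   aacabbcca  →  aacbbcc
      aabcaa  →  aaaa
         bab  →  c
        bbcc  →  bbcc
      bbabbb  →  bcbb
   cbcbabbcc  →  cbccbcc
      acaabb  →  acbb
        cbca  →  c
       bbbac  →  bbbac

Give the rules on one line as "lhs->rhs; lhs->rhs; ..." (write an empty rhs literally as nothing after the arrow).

  | ccbaccac => ccbaccc
  | cab => cb
  | aacabbcca => aacbbcca => aacbbcc
  | aabcaa => aaaa

bab->c; bca->a; ca->c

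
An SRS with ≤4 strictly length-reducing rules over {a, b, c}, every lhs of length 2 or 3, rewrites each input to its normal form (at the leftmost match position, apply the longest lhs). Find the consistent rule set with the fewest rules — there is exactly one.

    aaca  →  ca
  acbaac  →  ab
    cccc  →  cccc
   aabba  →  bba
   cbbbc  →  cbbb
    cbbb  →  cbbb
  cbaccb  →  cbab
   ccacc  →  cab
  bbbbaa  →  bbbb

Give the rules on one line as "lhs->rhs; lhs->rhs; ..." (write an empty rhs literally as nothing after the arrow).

  | aaca => ca
  | acbaac => abaac => abc => ab
  | cccc
  | aabba => bba

aa->; ac->a; bc->b; cac->ab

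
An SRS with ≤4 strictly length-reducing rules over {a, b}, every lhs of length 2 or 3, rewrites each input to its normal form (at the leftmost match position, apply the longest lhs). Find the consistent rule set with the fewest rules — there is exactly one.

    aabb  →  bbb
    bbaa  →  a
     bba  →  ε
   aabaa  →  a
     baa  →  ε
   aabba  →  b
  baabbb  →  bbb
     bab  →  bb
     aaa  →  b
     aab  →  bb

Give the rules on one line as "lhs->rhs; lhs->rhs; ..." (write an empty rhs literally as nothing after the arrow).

  | aabb => bbb
  | bbaa => a
  | bba => ε
  | aabaa => bbaa => a

aa->b; ba->b; baa->; bba->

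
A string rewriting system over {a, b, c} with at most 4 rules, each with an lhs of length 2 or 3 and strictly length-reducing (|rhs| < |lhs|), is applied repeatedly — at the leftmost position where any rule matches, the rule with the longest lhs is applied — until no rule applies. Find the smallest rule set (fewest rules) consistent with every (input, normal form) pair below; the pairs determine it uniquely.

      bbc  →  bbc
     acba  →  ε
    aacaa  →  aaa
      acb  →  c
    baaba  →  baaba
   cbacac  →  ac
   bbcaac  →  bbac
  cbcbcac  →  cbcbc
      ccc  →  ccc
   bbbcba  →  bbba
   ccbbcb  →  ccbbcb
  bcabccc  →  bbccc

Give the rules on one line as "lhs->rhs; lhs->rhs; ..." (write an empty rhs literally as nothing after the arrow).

  | bbc
  | acba => ca => ε
  | aacaa => aaa
  | acb => c

acb->c; ca->; cba->a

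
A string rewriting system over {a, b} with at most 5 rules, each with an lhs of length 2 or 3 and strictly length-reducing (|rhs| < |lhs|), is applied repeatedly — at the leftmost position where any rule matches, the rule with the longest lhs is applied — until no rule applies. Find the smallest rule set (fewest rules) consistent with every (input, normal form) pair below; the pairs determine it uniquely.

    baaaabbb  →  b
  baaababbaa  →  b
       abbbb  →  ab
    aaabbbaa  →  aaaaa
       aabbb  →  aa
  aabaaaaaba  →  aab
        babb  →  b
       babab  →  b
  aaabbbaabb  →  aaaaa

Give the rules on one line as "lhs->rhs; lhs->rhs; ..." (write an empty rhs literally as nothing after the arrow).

ba->b; bab->ba; bb->; bbb->

  | baaaabbb => baaabbb => baabbb => babbb => babb => bab => ba => b
  | baaababbaa => baababbaa => bababbaa => baabbaa => babbaa => babaa => baaa => baa => ba => b
  | abbbb => ab
  | aaabbbaa => aaaaa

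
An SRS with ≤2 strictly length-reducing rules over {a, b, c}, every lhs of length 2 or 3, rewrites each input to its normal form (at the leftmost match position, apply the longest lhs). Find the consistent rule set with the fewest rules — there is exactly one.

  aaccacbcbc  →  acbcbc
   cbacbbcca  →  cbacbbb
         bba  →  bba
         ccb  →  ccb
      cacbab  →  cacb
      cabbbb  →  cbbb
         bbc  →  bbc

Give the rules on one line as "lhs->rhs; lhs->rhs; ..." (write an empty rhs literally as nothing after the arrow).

  | aaccacbcbc => aabcbcbc => acbcbc
  | cbacbbcca => cbacbbb
  | bba
  | ccb

ab->; cca->b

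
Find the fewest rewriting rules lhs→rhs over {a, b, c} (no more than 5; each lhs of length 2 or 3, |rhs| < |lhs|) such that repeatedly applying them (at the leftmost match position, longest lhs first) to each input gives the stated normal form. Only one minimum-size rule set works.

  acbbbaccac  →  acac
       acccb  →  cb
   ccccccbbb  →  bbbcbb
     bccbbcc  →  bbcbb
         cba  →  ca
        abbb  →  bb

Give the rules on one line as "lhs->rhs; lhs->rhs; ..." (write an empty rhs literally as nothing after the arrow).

  | acbbbaccac => acbbaccac => acbaccac => acaccac => acabac => acac
  | acccb => abcb => cb
  | ccccccbbb => bccccbbb => bbccbbb => bbbcbb
  | bccbbcc => bbcbcc => bbcbb

ab->; ba->a; cc->b; ccb->bc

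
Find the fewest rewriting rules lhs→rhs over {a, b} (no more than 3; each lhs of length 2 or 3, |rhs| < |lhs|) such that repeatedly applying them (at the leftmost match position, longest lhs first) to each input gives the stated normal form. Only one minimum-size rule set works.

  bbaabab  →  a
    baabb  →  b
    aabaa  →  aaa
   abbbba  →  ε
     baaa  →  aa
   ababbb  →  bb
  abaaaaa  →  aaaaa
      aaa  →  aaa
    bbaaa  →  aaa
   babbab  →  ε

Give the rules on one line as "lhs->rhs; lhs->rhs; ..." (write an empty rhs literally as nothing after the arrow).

  | bbaabab => aabab => aab => a
  | baabb => abb => b
  | aabaa => aaa
  | abbbba => bbba => ba => ε

ab->; ba->; bba->a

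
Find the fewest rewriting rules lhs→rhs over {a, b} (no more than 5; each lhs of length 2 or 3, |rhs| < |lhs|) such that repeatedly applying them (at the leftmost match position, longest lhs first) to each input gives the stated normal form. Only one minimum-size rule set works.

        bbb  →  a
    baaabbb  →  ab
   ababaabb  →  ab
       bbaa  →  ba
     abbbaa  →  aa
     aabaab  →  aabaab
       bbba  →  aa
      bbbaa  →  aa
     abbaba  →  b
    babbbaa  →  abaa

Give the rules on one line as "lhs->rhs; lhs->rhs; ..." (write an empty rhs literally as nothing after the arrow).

aaa->aa; abb->bb; bba->b; bbb->a

  | bbb => a
  | baaabbb => baabbb => babbb => bbbb => ab
  | ababaabb => abababb => ababbb => abbbb => bbbb => ab
  | bbaa => ba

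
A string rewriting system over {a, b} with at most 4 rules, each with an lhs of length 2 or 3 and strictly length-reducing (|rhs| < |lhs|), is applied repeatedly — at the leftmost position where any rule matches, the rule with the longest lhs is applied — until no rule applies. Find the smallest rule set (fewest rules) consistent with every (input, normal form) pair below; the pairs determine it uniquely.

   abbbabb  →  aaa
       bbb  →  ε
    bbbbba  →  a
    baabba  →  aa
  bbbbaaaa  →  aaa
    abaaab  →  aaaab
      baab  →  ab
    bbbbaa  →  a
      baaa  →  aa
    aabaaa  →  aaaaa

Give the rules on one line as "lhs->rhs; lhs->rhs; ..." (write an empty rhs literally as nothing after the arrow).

aba->aa; ba->; bb->; bbb->ba

  | abbbabb => abaabb => aaabb => aaa
  | bbb => ba => ε
  | bbbbba => babba => bba => a
  | baabba => abba => aa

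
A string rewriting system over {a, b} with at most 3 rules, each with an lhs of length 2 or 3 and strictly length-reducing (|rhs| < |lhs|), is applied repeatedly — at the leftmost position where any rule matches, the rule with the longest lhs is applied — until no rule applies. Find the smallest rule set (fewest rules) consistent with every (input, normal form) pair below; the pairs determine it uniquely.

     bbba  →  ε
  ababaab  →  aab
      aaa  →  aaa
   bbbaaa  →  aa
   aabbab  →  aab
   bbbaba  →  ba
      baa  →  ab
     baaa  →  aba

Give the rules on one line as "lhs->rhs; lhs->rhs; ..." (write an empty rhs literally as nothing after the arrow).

  | bbba => bba => ε
  | ababaab => abaabb => aabbb => aabb => aab
  | aaa
  | bbbaaa => bbaaa => aa

baa->ab; bb->b; bba->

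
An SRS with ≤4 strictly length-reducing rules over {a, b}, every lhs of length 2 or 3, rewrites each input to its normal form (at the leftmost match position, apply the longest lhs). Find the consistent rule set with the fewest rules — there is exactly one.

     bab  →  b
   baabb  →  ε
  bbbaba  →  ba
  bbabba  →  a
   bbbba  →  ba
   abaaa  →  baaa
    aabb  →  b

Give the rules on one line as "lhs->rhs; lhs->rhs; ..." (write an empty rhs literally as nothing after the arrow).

ab->b; bb->b; bbb->

  | bab => bb => b
  | baabb => babb => bbb => ε
  | bbbaba => aba => ba
  | bbabba => babba => bbba => a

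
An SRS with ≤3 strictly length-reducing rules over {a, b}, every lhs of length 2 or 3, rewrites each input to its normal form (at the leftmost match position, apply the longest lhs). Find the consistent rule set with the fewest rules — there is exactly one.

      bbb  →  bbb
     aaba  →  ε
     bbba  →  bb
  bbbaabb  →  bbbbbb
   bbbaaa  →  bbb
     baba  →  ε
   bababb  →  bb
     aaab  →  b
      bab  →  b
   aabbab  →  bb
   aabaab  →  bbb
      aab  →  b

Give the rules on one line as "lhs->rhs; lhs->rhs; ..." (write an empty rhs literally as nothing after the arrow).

ab->b; ba->; baa->bb

  | bbb
  | aaba => aba => ba => ε
  | bbba => bb
  | bbbaabb => bbbbbb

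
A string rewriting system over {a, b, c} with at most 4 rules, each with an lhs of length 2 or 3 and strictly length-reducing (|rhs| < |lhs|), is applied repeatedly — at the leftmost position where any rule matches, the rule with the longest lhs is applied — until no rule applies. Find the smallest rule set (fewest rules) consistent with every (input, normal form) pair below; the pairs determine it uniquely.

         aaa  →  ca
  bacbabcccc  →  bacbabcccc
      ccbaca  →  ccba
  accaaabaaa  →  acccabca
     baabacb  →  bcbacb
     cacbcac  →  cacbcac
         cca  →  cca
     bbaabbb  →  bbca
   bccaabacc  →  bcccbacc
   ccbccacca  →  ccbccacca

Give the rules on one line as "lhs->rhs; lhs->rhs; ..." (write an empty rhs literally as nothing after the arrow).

  | aaa => ca
  | bacbabcccc
  | ccbaca => ccba
  | accaaabaaa => acccabaaa => acccabca

aa->c; aca->a; bbb->a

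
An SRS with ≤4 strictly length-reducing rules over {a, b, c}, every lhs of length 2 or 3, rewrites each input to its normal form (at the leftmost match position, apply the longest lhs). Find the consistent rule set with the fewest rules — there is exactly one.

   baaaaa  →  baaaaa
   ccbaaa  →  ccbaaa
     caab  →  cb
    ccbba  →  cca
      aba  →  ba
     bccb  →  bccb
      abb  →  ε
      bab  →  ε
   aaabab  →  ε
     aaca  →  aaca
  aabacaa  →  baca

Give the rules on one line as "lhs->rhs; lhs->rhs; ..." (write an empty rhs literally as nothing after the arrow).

  | baaaaa
  | ccbaaa
  | caab => cab => cb
  | ccbba => cca

ab->b; bb->; caa->ca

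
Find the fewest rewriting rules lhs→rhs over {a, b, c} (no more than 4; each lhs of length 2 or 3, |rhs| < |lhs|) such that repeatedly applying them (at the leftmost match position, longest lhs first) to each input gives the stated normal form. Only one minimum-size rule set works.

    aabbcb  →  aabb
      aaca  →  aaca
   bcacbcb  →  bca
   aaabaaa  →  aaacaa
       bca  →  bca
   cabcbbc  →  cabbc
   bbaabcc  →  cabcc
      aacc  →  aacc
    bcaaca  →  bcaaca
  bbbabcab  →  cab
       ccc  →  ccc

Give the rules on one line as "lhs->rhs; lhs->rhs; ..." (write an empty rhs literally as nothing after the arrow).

ba->c; bba->ba; cb->

  | aabbcb => aabb
  | aaca
  | bcacbcb => bcacb => bca
  | aaabaaa => aaacaa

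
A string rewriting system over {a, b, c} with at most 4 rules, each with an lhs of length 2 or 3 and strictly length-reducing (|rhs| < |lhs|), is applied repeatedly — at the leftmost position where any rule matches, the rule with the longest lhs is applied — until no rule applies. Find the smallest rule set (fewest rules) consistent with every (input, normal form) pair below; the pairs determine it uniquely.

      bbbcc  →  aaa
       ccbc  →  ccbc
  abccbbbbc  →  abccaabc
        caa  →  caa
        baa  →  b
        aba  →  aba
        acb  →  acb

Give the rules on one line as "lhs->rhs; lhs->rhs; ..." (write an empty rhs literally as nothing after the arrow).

acc->aa; baa->b; bbb->aa

  | bbbcc => aacc => aaa
  | ccbc
  | abccbbbbc => abccaabc
  | caa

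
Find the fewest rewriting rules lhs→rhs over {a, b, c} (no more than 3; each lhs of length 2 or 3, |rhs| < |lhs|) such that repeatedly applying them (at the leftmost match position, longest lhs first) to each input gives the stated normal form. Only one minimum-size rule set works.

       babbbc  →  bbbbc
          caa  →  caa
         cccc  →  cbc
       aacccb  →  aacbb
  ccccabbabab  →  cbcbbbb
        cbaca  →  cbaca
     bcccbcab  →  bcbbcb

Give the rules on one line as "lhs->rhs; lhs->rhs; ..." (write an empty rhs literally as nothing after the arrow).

ab->b; ccc->cb

  | babbbc => bbbbc
  | caa
  | cccc => cbc
  | aacccb => aacbb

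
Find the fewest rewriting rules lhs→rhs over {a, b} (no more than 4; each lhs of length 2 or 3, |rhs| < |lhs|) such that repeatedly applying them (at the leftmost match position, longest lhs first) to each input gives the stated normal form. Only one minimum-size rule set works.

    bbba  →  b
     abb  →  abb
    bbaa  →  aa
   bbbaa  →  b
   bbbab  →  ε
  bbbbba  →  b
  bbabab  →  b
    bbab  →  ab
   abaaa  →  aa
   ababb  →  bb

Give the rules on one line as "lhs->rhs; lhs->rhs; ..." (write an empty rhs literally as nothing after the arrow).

aba->; ba->b; bab->; bba->a

  | bbba => ba => b
  | abb
  | bbaa => aa
  | bbbaa => baa => ba => b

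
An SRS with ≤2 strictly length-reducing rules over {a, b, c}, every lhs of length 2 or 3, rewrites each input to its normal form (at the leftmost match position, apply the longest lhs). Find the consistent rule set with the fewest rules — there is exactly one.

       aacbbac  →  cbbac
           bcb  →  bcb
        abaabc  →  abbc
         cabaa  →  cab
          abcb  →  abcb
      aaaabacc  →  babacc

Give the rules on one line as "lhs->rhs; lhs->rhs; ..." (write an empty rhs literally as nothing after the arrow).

aa->; aaa->b

  | aacbbac => cbbac
  | bcb
  | abaabc => abbc
  | cabaa => cab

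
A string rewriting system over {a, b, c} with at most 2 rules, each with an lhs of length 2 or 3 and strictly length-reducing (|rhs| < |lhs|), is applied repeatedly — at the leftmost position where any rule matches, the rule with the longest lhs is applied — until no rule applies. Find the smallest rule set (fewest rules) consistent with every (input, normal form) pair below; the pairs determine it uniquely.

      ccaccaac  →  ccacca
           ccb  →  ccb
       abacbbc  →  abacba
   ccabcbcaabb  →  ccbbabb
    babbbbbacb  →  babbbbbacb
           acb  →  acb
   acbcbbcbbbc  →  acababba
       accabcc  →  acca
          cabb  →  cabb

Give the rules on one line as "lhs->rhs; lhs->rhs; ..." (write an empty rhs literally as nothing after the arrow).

  | ccaccaac => ccaccbc => ccacca
  | ccb
  | abacbbc => abacba
  | ccabcbcaabb => ccaabcaabb => ccbbcaabb => ccbaaabb => ccbbabb

aa->b; bc->a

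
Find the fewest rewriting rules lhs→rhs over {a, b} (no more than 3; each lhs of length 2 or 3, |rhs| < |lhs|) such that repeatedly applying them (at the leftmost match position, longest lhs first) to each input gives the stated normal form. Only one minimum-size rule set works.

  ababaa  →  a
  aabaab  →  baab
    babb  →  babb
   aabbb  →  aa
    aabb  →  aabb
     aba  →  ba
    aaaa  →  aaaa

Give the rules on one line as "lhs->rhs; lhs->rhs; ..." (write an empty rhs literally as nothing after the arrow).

aba->ba; bba->; bbb->

  | ababaa => babaa => bbaa => a
  | aabaab => abaab => baab
  | babb
  | aabbb => aa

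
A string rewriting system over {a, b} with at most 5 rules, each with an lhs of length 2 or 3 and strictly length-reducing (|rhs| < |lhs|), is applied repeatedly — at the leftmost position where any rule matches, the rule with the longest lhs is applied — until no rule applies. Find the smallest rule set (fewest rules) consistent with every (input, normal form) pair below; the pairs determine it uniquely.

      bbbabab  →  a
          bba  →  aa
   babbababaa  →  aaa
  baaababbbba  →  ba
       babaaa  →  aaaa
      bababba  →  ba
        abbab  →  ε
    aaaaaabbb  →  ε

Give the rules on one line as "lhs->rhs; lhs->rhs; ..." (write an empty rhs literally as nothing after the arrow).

aab->; ab->b; bb->a; bbb->

  | bbbabab => abab => bab => bb => a
  | bba => aa
  | babbababaa => bbbababaa => ababaa => babaa => bbaa => aaa
  | baaababbbba => baabbbba => bbbba => ba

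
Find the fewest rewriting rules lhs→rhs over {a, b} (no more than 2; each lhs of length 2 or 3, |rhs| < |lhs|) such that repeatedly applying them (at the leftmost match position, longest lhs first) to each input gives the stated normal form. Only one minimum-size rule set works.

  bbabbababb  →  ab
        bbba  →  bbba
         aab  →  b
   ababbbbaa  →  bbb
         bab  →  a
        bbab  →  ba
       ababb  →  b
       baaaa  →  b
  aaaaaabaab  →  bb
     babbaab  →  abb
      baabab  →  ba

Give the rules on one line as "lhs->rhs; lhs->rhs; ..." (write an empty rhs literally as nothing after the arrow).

  | bbabbababb => babababb => aababb => babb => ab
  | bbba
  | aab => b
  | ababbbbaa => aabbbaa => bbbaa => bbb

aa->; bab->a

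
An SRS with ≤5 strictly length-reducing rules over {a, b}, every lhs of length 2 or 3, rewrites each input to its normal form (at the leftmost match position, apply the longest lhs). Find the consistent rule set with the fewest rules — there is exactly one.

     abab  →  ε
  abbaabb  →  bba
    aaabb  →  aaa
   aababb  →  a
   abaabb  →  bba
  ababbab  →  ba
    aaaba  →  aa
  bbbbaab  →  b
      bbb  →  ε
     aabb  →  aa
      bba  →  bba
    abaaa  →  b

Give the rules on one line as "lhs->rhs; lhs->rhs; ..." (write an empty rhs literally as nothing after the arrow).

ab->a; aba->bb; baa->; bbb->

  | abab => bbb => ε
  | abbaabb => abaabb => bbabb => bbab => bba
  | aaabb => aaab => aaa
  | aababb => abbbb => abbb => abb => ab => a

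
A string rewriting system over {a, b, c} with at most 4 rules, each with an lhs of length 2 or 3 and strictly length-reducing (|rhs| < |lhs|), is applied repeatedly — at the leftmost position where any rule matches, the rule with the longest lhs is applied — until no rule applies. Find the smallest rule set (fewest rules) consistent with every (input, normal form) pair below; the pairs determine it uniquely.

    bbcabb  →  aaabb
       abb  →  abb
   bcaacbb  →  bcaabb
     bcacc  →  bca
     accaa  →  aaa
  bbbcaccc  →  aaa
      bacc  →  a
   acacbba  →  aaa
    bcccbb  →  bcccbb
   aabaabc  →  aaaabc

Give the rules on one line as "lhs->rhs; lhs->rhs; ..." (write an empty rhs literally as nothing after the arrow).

ac->a; ba->a; bbc->aa

  | bbcabb => aaabb
  | abb
  | bcaacbb => bcaabb
  | bcacc => bcac => bca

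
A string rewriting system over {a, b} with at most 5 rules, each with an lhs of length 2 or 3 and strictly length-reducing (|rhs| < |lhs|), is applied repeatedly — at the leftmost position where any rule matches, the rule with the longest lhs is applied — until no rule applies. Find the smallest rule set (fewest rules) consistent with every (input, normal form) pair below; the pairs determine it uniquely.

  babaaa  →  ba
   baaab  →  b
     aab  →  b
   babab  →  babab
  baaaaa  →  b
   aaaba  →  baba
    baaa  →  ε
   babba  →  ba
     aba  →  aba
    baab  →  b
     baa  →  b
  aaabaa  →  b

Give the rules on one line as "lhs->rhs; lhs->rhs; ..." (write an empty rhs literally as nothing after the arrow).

aa->b; abb->; bb->b; bba->

  | babaaa => babba => ba
  | baaab => bbab => b
  | aab => bb => b
  | babab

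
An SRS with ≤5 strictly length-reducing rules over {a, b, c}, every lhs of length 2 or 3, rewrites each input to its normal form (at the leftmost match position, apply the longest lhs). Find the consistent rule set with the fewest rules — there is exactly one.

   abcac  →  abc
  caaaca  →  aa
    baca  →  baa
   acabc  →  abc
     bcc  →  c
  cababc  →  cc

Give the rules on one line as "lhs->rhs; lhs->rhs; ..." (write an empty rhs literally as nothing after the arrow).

bab->c; bac->ba; bcc->c; ca->

  | abcac => abc
  | caaaca => aaca => aa
  | baca => baa
  | acabc => abc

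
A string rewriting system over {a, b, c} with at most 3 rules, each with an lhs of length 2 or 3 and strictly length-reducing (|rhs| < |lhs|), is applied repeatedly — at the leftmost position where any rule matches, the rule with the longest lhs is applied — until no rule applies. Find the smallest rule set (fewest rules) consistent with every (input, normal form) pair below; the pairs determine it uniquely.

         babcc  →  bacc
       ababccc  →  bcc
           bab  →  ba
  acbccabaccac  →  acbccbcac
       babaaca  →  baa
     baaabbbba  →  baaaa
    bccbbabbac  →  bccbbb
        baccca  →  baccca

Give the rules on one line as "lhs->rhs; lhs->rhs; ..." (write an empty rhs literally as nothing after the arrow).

  | babcc => bacc
  | ababccc => aabccc => aaccc => bcc
  | bab => ba
  | acbccabaccac => acbccaaccac => acbccbcac

aac->b; ab->a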